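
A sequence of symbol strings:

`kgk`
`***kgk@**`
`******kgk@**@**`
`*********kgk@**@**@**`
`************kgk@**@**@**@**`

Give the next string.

Every step adds *** to the front and @** to the end of the previous string.
Applying this once more to ************kgk@**@**@**@**:

***************kgk@**@**@**@**@**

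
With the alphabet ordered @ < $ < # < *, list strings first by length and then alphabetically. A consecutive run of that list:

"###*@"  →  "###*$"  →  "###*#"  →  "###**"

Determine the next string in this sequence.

##*@@

Treat ###** as a base-4 numeral over the given alphabet and add one, carrying through any trailing *'s.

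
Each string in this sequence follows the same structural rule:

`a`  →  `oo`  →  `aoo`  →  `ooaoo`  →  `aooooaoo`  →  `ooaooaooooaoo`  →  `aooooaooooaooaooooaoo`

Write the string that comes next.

This is a Fibonacci-style word recurrence s(k) = s(k−2)·s(k−1): e.g. a·oo = aoo.
The next term joins ooaooaooooaoo and aooooaooooaooaooooaoo.

ooaooaooooaooaooooaooooaooaooooaoo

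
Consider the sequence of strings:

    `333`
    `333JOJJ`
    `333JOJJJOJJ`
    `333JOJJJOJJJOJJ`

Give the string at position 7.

Each term is the previous one with JOJJ appended.
From 333JOJJJOJJJOJJ, 3 further steps: 333JOJJJOJJJOJJ → 333JOJJJOJJJOJJJOJJ → 333JOJJJOJJJOJJJOJJJOJJ → (answer).

333JOJJJOJJJOJJJOJJJOJJJOJJ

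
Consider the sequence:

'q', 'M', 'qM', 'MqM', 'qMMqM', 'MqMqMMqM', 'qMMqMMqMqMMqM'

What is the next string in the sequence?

This is a Fibonacci-style word recurrence s(k) = s(k−2)·s(k−1): e.g. q·M = qM.
So term 8 is MqMqMMqM·qMMqMMqMqMMqM.

MqMqMMqMqMMqMMqMqMMqM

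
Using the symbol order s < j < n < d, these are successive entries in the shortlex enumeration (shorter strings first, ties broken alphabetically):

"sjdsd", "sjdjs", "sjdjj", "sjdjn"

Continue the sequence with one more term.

Find the rightmost character of sjdjn below d, bump it to the next letter, and reset everything to its right to s.

sjdjd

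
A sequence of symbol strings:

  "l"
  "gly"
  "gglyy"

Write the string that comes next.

ggglyyy

s(k+1) = g·s(k)·y, so each term gains g as a prefix and y as a suffix.
So the next term is g·gglyy·y.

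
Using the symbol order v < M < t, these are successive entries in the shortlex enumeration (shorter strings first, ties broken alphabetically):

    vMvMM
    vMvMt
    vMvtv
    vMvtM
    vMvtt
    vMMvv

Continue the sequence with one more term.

vMMvM

Treat vMMvv as a base-3 numeral over the given alphabet and add one, carrying through any trailing t's.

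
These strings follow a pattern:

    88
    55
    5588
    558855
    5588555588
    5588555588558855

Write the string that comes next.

55885555885588555588555588

Each term (from the third on) is the previous term followed by the one before it: term 3 = 55·88 = 5588.
So term 7 is 5588555588558855·5588555588.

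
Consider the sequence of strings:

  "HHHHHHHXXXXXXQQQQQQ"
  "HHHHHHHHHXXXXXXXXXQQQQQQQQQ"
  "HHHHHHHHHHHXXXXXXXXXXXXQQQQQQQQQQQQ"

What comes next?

HHHHHHHHHHHHHXXXXXXXXXXXXXXXQQQQQQQQQQQQQQQ

Each string has the form H^{2n+3} X^{3n} Q^{3n}, where the shown terms are n = 2, 3, 4.
For the next term, n = 5, so the run lengths are 13, 15, 15.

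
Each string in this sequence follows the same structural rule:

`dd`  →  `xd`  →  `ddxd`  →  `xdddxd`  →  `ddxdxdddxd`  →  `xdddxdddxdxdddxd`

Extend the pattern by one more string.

ddxdxdddxdxdddxdddxdxdddxd

From term 3 onward, concatenate the second-to-last term with the last: dd·xd = ddxd, xd·ddxd = xdddxd, …
Continuing: ddxdxdddxd · xdddxdddxdxdddxd gives term 7.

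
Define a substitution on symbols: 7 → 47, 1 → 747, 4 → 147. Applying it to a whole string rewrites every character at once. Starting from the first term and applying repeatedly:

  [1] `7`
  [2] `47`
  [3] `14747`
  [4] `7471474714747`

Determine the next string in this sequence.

471474774714747147477471474714747

Replace each of the 13 characters of 7471474714747 in place — 47 147 47 747 147 47 147 47 747 147 47 147 47 — and concatenate.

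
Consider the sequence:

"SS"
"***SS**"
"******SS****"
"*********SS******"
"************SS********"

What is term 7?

******************SS************

s(k+1) = ***·s(k)·**, so each term gains *** as a prefix and ** as a suffix.
From ************SS********, 2 further steps: ************SS******** → ***************SS********** → (answer).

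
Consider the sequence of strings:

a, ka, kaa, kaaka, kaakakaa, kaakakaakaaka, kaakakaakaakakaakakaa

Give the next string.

kaakakaakaakakaakakaakaakakaakaaka

From term 3 onward, concatenate the last term with the second-to-last: ka·a = kaa, kaa·ka = kaaka, …
So term 8 is kaakakaakaakakaakakaa·kaakakaakaaka.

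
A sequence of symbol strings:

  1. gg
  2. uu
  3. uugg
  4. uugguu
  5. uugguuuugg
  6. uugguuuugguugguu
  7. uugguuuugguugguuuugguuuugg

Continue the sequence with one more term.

uugguuuugguugguuuugguuuugguugguuuugguugguu

From term 3 onward, concatenate the last term with the second-to-last: uu·gg = uugg, uugg·uu = uugguu, …
The next term joins uugguuuugguugguuuugguuuugg and uugguuuugguugguu.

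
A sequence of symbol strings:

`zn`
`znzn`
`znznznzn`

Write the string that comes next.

Every step duplicates the string.
Doubling znznznzn:

znznznznznznznzn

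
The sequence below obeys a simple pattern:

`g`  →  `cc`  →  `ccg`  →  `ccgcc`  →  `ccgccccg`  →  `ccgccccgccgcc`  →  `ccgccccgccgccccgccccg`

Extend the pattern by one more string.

This is a Fibonacci-style word recurrence s(k) = s(k−1)·s(k−2): e.g. cc·g = ccg.
So term 8 is ccgccccgccgccccgccccg·ccgccccgccgcc.

ccgccccgccgccccgccccgccgccccgccgcc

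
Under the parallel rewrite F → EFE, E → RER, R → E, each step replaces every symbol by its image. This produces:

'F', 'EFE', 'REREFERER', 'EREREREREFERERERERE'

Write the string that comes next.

REREREREREREREREREREFERERERERERERERERERER

Replace each of the 19 characters of EREREREREFERERERERE in place — RER E RER E RER E RER E RER EFE RER E RER E RER E RER E RER — and concatenate.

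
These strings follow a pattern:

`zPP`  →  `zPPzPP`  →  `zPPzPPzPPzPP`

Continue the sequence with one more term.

zPPzPPzPPzPPzPPzPPzPPzPP

s(k+1) = s(k)·s(k) — each term doubles the last.
One more doubling of zPPzPPzPPzPP gives the answer.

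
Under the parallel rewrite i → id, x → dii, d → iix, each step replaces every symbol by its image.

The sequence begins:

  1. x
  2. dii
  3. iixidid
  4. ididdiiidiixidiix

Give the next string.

Rewriting the 17 symbols of ididdiiidiixidiix one by one yields id iix id iix iix id id id iix id id dii id iix id id dii; concatenated:

idiixidiixiixidididiixididdiiidiixididdii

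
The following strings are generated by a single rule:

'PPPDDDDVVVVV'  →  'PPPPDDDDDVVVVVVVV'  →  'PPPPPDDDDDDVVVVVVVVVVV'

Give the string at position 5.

The n-th term is n+2 P's then n+3 D's then 3n+2 V's (n = 1, 2, …).
For term 5, n = 5, so the run lengths are 7, 8, 17.

PPPPPPPDDDDDDDDVVVVVVVVVVVVVVVVV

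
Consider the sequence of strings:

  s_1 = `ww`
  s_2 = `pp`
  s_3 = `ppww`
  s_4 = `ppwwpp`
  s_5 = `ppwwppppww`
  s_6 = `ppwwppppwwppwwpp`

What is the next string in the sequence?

ppwwppppwwppwwppppwwppppww

Each term (from the third on) is the previous term followed by the one before it: term 3 = pp·ww = ppww.
The next term joins ppwwppppwwppwwpp and ppwwppppww.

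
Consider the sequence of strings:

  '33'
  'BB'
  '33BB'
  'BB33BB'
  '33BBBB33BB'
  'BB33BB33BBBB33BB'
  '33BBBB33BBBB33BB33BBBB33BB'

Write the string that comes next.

This is a Fibonacci-style word recurrence s(k) = s(k−2)·s(k−1): e.g. 33·BB = 33BB.
So term 8 is BB33BB33BBBB33BB·33BBBB33BBBB33BB33BBBB33BB.

BB33BB33BBBB33BB33BBBB33BBBB33BB33BBBB33BB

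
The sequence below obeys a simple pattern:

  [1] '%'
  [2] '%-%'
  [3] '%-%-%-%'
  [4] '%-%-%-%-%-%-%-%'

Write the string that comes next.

Each string is two copies of the previous one joined by '-'.
One more doubling of %-%-%-%-%-%-%-% gives the answer.

%-%-%-%-%-%-%-%-%-%-%-%-%-%-%-%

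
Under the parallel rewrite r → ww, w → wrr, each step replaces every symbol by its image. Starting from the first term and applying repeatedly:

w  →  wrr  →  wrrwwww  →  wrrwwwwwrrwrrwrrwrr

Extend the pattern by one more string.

Rewriting the 19 symbols of wrrwwwwwrrwrrwrrwrr one by one yields wrr ww ww wrr wrr wrr wrr wrr ww ww wrr ww ww wrr ww ww wrr ww ww; concatenated:

wrrwwwwwrrwrrwrrwrrwrrwwwwwrrwwwwwrrwwwwwrrwwww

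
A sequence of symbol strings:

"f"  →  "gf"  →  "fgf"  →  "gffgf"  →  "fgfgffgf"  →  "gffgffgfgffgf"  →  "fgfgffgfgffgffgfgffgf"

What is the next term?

gffgffgfgffgffgfgffgfgffgffgfgffgf

From term 3 onward, concatenate the second-to-last term with the last: f·gf = fgf, gf·fgf = gffgf, …
The next term joins gffgffgfgffgf and fgfgffgfgffgffgfgffgf.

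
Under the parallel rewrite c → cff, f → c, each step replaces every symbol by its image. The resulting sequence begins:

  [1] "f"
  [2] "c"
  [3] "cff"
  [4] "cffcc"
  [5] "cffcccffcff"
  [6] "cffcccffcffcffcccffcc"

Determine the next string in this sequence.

Rewriting the 21 symbols of cffcccffcffcffcccffcc one by one yields cff c c cff cff cff c c cff c c cff c c cff cff cff c c cff cff; concatenated:

cffcccffcffcffcccffcccffcccffcffcffcccffcff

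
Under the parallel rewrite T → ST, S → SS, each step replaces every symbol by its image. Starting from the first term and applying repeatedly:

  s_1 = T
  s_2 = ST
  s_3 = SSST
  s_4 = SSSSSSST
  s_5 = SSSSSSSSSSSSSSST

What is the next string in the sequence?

Replace each of the 16 characters of SSSSSSSSSSSSSSST in place — SS SS SS SS SS SS SS SS SS SS SS SS SS SS SS ST — and concatenate.

SSSSSSSSSSSSSSSSSSSSSSSSSSSSSSST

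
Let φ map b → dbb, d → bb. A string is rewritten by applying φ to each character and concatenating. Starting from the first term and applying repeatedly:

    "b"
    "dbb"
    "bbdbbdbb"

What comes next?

dbbdbbbbdbbdbbbbdbbdbb

Rewriting each symbol of bbdbbdbb: b→dbb, b→dbb, d→bb, b→dbb, b→dbb, d→bb, b→dbb, b→dbb, which concatenates to dbb dbb bb dbb dbb bb dbb dbb.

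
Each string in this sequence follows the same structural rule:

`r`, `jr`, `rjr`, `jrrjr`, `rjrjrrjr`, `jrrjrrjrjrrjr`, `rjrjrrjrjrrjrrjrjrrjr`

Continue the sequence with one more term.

Each term (from the third on) is the two preceding terms concatenated in order: term 3 = r·jr = rjr.
So term 8 is jrrjrrjrjrrjr·rjrjrrjrjrrjrrjrjrrjr.

jrrjrrjrjrrjrrjrjrrjrjrrjrrjrjrrjr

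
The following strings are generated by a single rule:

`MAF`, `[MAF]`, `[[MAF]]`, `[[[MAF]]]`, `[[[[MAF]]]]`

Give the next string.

s(k+1) = [·s(k)·], so each term gains [ as a prefix and ] as a suffix.
One more step from [[[[MAF]]]] gives the answer.

[[[[[MAF]]]]]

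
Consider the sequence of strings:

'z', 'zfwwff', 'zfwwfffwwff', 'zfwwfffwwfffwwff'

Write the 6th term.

Every step adds fwwff to the end: s(k+1) = s(k)·fwwff.
From zfwwfffwwfffwwff, 2 further steps: zfwwfffwwfffwwff → zfwwfffwwfffwwfffwwff → (answer).

zfwwfffwwfffwwfffwwfffwwff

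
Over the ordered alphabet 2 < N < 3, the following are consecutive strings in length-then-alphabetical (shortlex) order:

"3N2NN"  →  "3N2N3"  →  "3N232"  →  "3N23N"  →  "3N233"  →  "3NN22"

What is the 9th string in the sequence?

Continuing the enumeration 3 steps past 3NN22: 3NN22 → 3NN2N → 3NN23 → (answer).

3NNN2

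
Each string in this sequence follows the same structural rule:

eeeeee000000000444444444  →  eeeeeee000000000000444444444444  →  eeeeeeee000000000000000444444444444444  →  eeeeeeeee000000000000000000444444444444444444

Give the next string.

The n-th term is n+3 e's then 3n 0's then 3n 4's, where the shown terms are n = 3, 4, 5, 6.
Setting n = 7 gives 10, 21, 21 characters in each block.

eeeeeeeeee000000000000000000000444444444444444444444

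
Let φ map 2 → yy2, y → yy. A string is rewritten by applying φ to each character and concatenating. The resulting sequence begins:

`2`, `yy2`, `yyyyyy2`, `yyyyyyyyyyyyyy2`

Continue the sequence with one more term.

Rewriting the 15 symbols of yyyyyyyyyyyyyy2 one by one yields yy yy yy yy yy yy yy yy yy yy yy yy yy yy yy2; concatenated:

yyyyyyyyyyyyyyyyyyyyyyyyyyyyyy2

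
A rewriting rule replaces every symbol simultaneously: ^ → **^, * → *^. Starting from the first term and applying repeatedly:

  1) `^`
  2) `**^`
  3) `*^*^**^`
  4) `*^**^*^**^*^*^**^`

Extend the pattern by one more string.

*^**^*^*^**^*^**^*^*^**^*^**^*^**^*^*^**^

Applying the rule to each of the 17 symbols of *^**^*^**^*^*^**^ gives the pieces *^ **^ *^ *^ **^ *^ **^ *^ *^ **^ *^ **^ *^ **^ *^ *^ **^, which concatenate to the answer.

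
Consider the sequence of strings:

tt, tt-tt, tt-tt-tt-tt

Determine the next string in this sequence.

tt-tt-tt-tt-tt-tt-tt-tt

Each string is two copies of the previous one joined by '-'.
So the next term is two copies of tt-tt-tt-tt with '-' between the halves.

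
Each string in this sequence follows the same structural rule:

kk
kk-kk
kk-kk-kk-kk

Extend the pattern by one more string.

Every step duplicates the string with '-' between the halves.
One more doubling of kk-kk-kk-kk gives the answer.

kk-kk-kk-kk-kk-kk-kk-kk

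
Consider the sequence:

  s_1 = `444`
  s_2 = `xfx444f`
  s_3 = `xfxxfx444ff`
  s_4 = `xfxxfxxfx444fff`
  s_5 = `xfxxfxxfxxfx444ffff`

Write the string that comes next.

xfxxfxxfxxfxxfx444fffff

Every step adds xfx to the front and f to the end of the previous string.
One more step from xfxxfxxfxxfx444ffff gives the answer.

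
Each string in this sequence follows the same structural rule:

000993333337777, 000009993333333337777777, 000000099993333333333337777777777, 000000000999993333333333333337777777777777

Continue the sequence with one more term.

000000000009999993333333333333333337777777777777777

Term n consists of 2n-1 0's, followed by n 9's, followed by 3n 3's, followed by 3n-2 7's, where the shown terms are n = 2, 3, 4, 5.
At n = 6 the blocks have lengths 11, 6, 18, 16.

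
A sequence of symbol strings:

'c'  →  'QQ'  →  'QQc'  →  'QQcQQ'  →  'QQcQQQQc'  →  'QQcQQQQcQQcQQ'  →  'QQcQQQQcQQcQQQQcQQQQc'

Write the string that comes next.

Each term (from the third on) is the previous term followed by the one before it: term 3 = QQ·c = QQc.
The next term joins QQcQQQQcQQcQQQQcQQQQc and QQcQQQQcQQcQQ.

QQcQQQQcQQcQQQQcQQQQcQQcQQQQcQQcQQ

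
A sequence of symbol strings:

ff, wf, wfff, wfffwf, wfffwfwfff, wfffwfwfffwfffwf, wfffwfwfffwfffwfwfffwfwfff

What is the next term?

wfffwfwfffwfffwfwfffwfwfffwfffwfwfffwfffwf

This is a Fibonacci-style word recurrence s(k) = s(k−1)·s(k−2): e.g. wf·ff = wfff.
Continuing: wfffwfwfffwfffwfwfffwfwfff · wfffwfwfffwfffwf gives term 8.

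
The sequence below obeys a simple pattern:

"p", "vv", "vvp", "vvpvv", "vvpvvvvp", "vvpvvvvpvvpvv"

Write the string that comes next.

This is a Fibonacci-style word recurrence s(k) = s(k−1)·s(k−2): e.g. vv·p = vvp.
The next term joins vvpvvvvpvvpvv and vvpvvvvp.

vvpvvvvpvvpvvvvpvvvvp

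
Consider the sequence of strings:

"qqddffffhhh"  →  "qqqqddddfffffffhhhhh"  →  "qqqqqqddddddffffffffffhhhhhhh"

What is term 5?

qqqqqqqqqqddddddddddffffffffffffffffhhhhhhhhhhh

The n-th term is 2n q's then 2n d's then 3n+1 f's then 2n+1 h's (n = 1, 2, …).
At n = 5 the blocks have lengths 10, 10, 16, 11.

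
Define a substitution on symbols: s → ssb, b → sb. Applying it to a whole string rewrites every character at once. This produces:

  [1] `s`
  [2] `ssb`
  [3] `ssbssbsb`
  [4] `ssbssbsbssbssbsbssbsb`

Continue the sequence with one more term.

ssbssbsbssbssbsbssbsbssbssbsbssbssbsbssbsbssbssbsbssbsb

Applying the rule to each of the 21 symbols of ssbssbsbssbssbsbssbsb gives the pieces ssb ssb sb ssb ssb sb ssb sb ssb ssb sb ssb ssb sb ssb sb ssb ssb sb ssb sb, which concatenate to the answer.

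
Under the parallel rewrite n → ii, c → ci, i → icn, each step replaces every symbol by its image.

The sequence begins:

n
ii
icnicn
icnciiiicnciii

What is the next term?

icnciiiciicnicnicnicnciiiciicnicnicn

φ(icnciiiicnciii) expands symbol-by-symbol to icn ci ii ci icn icn icn icn ci ii ci icn icn icn; joining the 14 pieces gives the next term.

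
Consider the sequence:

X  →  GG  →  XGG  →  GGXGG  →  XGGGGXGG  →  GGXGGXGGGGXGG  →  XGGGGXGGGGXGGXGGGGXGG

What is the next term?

GGXGGXGGGGXGGXGGGGXGGGGXGGXGGGGXGG

From term 3 onward, concatenate the second-to-last term with the last: X·GG = XGG, GG·XGG = GGXGG, …
So term 8 is GGXGGXGGGGXGG·XGGGGXGGGGXGGXGGGGXGG.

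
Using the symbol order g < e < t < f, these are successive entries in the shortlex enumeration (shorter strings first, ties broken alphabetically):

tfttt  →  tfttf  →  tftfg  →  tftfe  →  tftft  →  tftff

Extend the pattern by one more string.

tffgg

Treat tftff as a base-4 numeral over the given alphabet and add one, carrying through any trailing f's.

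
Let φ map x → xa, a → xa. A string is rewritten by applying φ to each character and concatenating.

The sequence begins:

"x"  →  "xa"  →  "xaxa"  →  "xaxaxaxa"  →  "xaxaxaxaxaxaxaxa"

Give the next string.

Replace each of the 16 characters of xaxaxaxaxaxaxaxa in place — xa xa xa xa xa xa xa xa xa xa xa xa xa xa xa xa — and concatenate.

xaxaxaxaxaxaxaxaxaxaxaxaxaxaxaxa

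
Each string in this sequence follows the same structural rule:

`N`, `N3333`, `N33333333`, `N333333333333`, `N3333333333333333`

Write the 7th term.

N333333333333333333333333

The strings grow by a fixed suffix 3333 each time.
From N3333333333333333, 2 further steps: N3333333333333333 → N33333333333333333333 → (answer).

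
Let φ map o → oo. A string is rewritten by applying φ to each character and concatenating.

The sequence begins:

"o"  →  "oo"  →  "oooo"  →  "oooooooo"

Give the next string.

oooooooooooooooo

Apply φ to oooooooo symbol by symbol: o→oo, o→oo, o→oo, o→oo, o→oo, o→oo, o→oo, o→oo; joined: oo oo oo oo oo oo oo oo.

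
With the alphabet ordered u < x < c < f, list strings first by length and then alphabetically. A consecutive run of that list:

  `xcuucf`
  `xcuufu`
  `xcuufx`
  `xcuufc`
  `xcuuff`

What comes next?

The successor of xcuuff increments the rightmost position that isn't already f and resets every position after it to u.

xcuxuu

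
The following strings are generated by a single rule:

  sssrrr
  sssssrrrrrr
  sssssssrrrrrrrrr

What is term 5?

Reading off run lengths: s runs 3, 5, 7; r runs 3, 6, 9 — each is linear in n (n = 1, 2, …).
For term 5, n = 5, so the run lengths are 11, 15.

sssssssssssrrrrrrrrrrrrrrr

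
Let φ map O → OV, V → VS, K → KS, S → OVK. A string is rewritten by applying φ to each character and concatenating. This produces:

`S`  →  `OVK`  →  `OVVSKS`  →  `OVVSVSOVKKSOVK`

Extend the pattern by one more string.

OVVSVSOVKVSOVKOVVSKSKSOVKOVVSKS

φ(OVVSVSOVKKSOVK) expands symbol-by-symbol to OV VS VS OVK VS OVK OV VS KS KS OVK OV VS KS; joining the 14 pieces gives the next term.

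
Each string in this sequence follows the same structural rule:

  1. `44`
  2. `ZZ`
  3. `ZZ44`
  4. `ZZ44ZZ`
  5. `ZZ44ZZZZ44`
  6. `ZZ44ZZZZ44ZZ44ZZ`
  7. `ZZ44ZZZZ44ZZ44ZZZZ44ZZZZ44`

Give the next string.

ZZ44ZZZZ44ZZ44ZZZZ44ZZZZ44ZZ44ZZZZ44ZZ44ZZ

From term 3 onward, concatenate the last term with the second-to-last: ZZ·44 = ZZ44, ZZ44·ZZ = ZZ44ZZ, …
So term 8 is ZZ44ZZZZ44ZZ44ZZZZ44ZZZZ44·ZZ44ZZZZ44ZZ44ZZ.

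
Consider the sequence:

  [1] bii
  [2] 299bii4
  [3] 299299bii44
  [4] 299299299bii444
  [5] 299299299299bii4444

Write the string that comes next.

299299299299299bii44444

Every step adds 299 to the front and 4 to the end of the previous string.
One more step from 299299299299bii4444 gives the answer.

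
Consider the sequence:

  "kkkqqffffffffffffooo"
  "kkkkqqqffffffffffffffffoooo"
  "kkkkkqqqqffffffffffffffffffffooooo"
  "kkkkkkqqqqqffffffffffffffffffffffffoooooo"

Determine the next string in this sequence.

kkkkkkkqqqqqqffffffffffffffffffffffffffffooooooo

The n-th term is n k's then n-1 q's then 4n f's then n o's, where the shown terms are n = 3, 4, 5, 6.
Setting n = 7 gives 7, 6, 28, 7 characters in each block.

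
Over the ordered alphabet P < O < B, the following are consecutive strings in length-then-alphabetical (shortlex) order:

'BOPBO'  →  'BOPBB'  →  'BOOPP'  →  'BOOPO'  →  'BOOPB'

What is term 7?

Advancing 2 positions from BOOPB through BOOPB → BOOOP reaches term 7.

BOOOO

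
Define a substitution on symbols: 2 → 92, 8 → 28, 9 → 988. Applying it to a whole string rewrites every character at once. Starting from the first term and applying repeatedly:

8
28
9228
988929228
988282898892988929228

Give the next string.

988282892289228988282898892988282898892988929228

Replace each of the 21 characters of 988282898892988929228 in place — 988 28 28 92 28 92 28 988 28 28 988 92 988 28 28 988 92 988 92 92 28 — and concatenate.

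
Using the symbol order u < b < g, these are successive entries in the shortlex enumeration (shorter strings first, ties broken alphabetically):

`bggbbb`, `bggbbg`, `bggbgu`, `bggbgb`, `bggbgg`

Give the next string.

Find the rightmost character of bggbgg below g, bump it to the next letter, and reset everything to its right to u.

bggguu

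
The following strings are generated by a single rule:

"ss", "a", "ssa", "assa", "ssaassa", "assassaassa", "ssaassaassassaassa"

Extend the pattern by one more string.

Each term (from the third on) is the two preceding terms concatenated in order: term 3 = ss·a = ssa.
The next term joins assassaassa and ssaassaassassaassa.

assassaassassaassaassassaassa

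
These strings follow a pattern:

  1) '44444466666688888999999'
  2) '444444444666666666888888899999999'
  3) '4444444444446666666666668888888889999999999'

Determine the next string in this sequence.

Term n consists of 3n 4's, followed by 3n 6's, followed by 2n+1 8's, followed by 2n+2 9's, where the shown terms are n = 2, 3, 4.
For the next term, n = 5, so the run lengths are 15, 15, 11, 12.

44444444444444466666666666666688888888888999999999999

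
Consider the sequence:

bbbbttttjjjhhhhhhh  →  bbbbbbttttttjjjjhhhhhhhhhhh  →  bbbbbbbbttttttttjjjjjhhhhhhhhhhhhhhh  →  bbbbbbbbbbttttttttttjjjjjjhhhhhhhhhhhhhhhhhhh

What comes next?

Term n consists of 2n b's, followed by 2n t's, followed by n+1 j's, followed by 4n-1 h's, where the shown terms are n = 2, 3, 4, 5.
Setting n = 6 gives 12, 12, 7, 23 characters in each block.

bbbbbbbbbbbbttttttttttttjjjjjjjhhhhhhhhhhhhhhhhhhhhhhh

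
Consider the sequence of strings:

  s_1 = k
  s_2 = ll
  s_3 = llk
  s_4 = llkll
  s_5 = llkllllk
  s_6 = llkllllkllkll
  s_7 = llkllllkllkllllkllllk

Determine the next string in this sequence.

This is a Fibonacci-style word recurrence s(k) = s(k−1)·s(k−2): e.g. ll·k = llk.
The next term joins llkllllkllkllllkllllk and llkllllkllkll.

llkllllkllkllllkllllkllkllllkllkll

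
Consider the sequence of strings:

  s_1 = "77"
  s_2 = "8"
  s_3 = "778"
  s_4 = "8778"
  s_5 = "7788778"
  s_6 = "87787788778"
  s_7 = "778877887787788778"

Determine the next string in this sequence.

87787788778778877887787788778

Each term (from the third on) is the two preceding terms concatenated in order: term 3 = 77·8 = 778.
Continuing: 87787788778 · 778877887787788778 gives term 8.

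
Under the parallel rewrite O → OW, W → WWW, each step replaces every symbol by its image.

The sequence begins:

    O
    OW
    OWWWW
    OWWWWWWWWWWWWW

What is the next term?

Rewriting the 14 symbols of OWWWWWWWWWWWWW one by one yields OW WWW WWW WWW WWW WWW WWW WWW WWW WWW WWW WWW WWW WWW; concatenated:

OWWWWWWWWWWWWWWWWWWWWWWWWWWWWWWWWWWWWWWWW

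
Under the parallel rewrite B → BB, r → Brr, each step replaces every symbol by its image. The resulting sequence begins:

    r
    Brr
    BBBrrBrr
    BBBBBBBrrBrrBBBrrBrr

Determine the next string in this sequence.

Applying the rule to each of the 20 symbols of BBBBBBBrrBrrBBBrrBrr gives the pieces BB BB BB BB BB BB BB Brr Brr BB Brr Brr BB BB BB Brr Brr BB Brr Brr, which concatenate to the answer.

BBBBBBBBBBBBBBBrrBrrBBBrrBrrBBBBBBBrrBrrBBBrrBrr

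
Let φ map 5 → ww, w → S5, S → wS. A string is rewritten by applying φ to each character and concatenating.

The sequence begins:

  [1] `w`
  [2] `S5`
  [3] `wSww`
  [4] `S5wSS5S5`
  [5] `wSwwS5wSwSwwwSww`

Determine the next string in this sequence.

Rewriting the 16 symbols of wSwwS5wSwSwwwSww one by one yields S5 wS S5 S5 wS ww S5 wS S5 wS S5 S5 S5 wS S5 S5; concatenated:

S5wSS5S5wSwwS5wSS5wSS5S5S5wSS5S5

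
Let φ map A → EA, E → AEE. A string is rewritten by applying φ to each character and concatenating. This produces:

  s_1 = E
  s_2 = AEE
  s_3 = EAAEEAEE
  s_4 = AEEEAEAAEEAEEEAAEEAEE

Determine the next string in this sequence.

Replace each of the 21 characters of AEEEAEAAEEAEEEAAEEAEE in place — EA AEE AEE AEE EA AEE EA EA AEE AEE EA AEE AEE AEE EA EA AEE AEE EA AEE AEE — and concatenate.

EAAEEAEEAEEEAAEEEAEAAEEAEEEAAEEAEEAEEEAEAAEEAEEEAAEEAEE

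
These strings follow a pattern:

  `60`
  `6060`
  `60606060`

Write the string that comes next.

6060606060606060

Each string is two copies of the previous one concatenated.
So the next term is two copies of 60606060.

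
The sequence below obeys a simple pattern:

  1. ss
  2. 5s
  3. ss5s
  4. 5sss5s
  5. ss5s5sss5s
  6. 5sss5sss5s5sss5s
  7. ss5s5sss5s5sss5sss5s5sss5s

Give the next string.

5sss5sss5s5sss5sss5s5sss5s5sss5sss5s5sss5s

Each term (from the third on) is the two preceding terms concatenated in order: term 3 = ss·5s = ss5s.
So term 8 is 5sss5sss5s5sss5s·ss5s5sss5s5sss5sss5s5sss5s.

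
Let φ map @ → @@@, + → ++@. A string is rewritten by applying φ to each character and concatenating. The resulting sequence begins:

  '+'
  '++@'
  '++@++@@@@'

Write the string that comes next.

Rewriting each symbol of ++@++@@@@: +→++@, +→++@, @→@@@, +→++@, +→++@, @→@@@, @→@@@, @→@@@, @→@@@, which concatenates to ++@ ++@ @@@ ++@ ++@ @@@ @@@ @@@ @@@.

++@++@@@@++@++@@@@@@@@@@@@@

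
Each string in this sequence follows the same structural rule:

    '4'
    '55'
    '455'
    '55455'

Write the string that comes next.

This is a Fibonacci-style word recurrence s(k) = s(k−2)·s(k−1): e.g. 4·55 = 455.
The next term joins 455 and 55455.

45555455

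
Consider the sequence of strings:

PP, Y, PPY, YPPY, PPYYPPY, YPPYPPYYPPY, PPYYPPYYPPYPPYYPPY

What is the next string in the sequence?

YPPYPPYYPPYPPYYPPYYPPYPPYYPPY

Each term (from the third on) is the two preceding terms concatenated in order: term 3 = PP·Y = PPY.
Continuing: YPPYPPYYPPY · PPYYPPYYPPYPPYYPPY gives term 8.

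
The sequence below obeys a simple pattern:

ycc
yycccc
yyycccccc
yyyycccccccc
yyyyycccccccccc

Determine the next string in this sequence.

yyyyyycccccccccccc

Reading off run lengths: y runs 1, 2, 3, 4, 5; c runs 2, 4, 6, 8, 10 — each is linear in n (n = 1, 2, …).
For the next term, n = 6, so the run lengths are 6, 12.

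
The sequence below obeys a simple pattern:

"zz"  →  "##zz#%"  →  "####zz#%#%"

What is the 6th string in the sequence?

Every step adds ## to the front and #% to the end of the previous string.
From ####zz#%#%, 3 further steps: ####zz#%#% → ######zz#%#%#% → ########zz#%#%#%#% → (answer).

##########zz#%#%#%#%#%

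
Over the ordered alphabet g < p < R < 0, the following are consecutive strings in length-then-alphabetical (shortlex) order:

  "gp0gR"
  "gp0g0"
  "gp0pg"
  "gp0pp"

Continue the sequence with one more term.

gp0pR

Find the rightmost character of gp0pp below 0, bump it to the next letter, and reset everything to its right to g.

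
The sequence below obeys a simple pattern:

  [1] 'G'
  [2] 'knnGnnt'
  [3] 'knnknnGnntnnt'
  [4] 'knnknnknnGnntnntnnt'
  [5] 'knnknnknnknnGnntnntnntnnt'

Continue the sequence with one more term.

s(k+1) = knn·s(k)·nnt, so each term gains knn as a prefix and nnt as a suffix.
Applying this once more to knnknnknnknnGnntnntnntnnt:

knnknnknnknnknnGnntnntnntnntnnt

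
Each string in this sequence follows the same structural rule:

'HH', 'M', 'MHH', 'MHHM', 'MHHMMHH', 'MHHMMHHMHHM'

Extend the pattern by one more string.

Each term (from the third on) is the previous term followed by the one before it: term 3 = M·HH = MHH.
Continuing: MHHMMHHMHHM · MHHMMHH gives term 7.

MHHMMHHMHHMMHHMMHH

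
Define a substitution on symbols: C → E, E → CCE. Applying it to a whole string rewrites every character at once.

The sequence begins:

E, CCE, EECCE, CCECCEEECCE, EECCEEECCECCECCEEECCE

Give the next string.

Rewriting the 21 symbols of EECCEEECCECCECCEEECCE one by one yields CCE CCE E E CCE CCE CCE E E CCE E E CCE E E CCE CCE CCE E E CCE; concatenated:

CCECCEEECCECCECCEEECCEEECCEEECCECCECCEEECCE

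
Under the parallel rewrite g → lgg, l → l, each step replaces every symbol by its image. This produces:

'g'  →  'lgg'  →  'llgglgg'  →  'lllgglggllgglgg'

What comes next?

φ(lllgglggllgglgg) expands symbol-by-symbol to l l l lgg lgg l lgg lgg l l lgg lgg l lgg lgg; joining the 15 pieces gives the next term.

llllgglggllgglgglllgglggllgglgg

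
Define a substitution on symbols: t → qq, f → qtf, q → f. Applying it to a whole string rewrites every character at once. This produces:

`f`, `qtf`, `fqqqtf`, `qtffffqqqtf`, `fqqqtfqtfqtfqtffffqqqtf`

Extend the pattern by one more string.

Applying the rule to each of the 23 symbols of fqqqtfqtfqtfqtffffqqqtf gives the pieces qtf f f f qq qtf f qq qtf f qq qtf f qq qtf qtf qtf qtf f f f qq qtf, which concatenate to the answer.

qtffffqqqtffqqqtffqqqtffqqqtfqtfqtfqtffffqqqtf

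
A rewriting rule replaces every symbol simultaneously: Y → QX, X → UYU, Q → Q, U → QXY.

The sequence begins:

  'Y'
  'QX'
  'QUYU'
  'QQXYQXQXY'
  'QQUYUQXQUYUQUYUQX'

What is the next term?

Rewriting the 17 symbols of QQUYUQXQUYUQUYUQX one by one yields Q Q QXY QX QXY Q UYU Q QXY QX QXY Q QXY QX QXY Q UYU; concatenated:

QQQXYQXQXYQUYUQQXYQXQXYQQXYQXQXYQUYU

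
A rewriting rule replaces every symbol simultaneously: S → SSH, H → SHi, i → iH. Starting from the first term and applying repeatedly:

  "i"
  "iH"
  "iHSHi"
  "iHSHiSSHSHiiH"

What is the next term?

iHSHiSSHSHiiHSSHSSHSHiSSHSHiiHiHSHi

φ(iHSHiSSHSHiiH) expands symbol-by-symbol to iH SHi SSH SHi iH SSH SSH SHi SSH SHi iH iH SHi; joining the 13 pieces gives the next term.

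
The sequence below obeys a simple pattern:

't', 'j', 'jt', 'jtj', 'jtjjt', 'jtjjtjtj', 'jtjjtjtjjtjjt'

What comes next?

jtjjtjtjjtjjtjtjjtjtj

From term 3 onward, concatenate the last term with the second-to-last: j·t = jt, jt·j = jtj, …
The next term joins jtjjtjtjjtjjt and jtjjtjtj.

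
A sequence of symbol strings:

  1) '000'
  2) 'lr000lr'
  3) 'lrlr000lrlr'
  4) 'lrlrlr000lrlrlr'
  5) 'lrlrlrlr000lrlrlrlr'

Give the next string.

Each term wraps the previous one in lr on the left and lr on the right.
Applying this once more to lrlrlrlr000lrlrlrlr:

lrlrlrlrlr000lrlrlrlrlr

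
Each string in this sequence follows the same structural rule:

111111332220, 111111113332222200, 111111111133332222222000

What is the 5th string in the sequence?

The n-th term is 2n+2 1's then n 3's then 2n-1 2's then n-1 0's, where the shown terms are n = 2, 3, 4.
At n = 6 the blocks have lengths 14, 6, 11, 5.

111111111111113333332222222222200000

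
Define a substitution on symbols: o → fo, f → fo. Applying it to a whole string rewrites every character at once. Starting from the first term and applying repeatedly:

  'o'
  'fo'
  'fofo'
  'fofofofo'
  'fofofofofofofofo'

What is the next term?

Replace each of the 16 characters of fofofofofofofofo in place — fo fo fo fo fo fo fo fo fo fo fo fo fo fo fo fo — and concatenate.

fofofofofofofofofofofofofofofofo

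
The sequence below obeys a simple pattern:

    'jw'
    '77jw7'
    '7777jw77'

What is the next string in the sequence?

777777jw777

Each term wraps the previous one in 77 on the left and 7 on the right.
So the next term is 77·7777jw77·7.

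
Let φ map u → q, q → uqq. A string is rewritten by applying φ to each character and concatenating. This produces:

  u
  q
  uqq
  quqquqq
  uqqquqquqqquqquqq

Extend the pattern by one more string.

φ(uqqquqquqqquqquqq) expands symbol-by-symbol to q uqq uqq uqq q uqq uqq q uqq uqq uqq q uqq uqq q uqq uqq; joining the 17 pieces gives the next term.

quqquqquqqquqquqqquqquqquqqquqquqqquqquqq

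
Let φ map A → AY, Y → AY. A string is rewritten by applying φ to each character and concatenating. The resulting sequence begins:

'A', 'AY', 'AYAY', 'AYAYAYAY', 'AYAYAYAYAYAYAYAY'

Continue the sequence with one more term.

AYAYAYAYAYAYAYAYAYAYAYAYAYAYAYAY

Replace each of the 16 characters of AYAYAYAYAYAYAYAY in place — AY AY AY AY AY AY AY AY AY AY AY AY AY AY AY AY — and concatenate.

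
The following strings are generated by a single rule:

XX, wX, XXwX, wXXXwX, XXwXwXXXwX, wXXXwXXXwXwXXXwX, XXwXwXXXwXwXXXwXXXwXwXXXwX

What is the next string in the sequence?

wXXXwXXXwXwXXXwXXXwXwXXXwXwXXXwXXXwXwXXXwX

This is a Fibonacci-style word recurrence s(k) = s(k−2)·s(k−1): e.g. XX·wX = XXwX.
The next term joins wXXXwXXXwXwXXXwX and XXwXwXXXwXwXXXwXXXwXwXXXwX.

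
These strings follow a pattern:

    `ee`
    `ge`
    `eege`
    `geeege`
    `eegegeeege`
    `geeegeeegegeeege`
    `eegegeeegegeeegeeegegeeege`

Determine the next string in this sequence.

From term 3 onward, concatenate the second-to-last term with the last: ee·ge = eege, ge·eege = geeege, …
Continuing: geeegeeegegeeege · eegegeeegegeeegeeegegeeege gives term 8.

geeegeeegegeeegeeegegeeegegeeegeeegegeeege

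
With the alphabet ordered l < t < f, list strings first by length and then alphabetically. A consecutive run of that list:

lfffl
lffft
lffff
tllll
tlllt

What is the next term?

tlllf

Find the rightmost character of tlllt below f, bump it to the next letter, and reset everything to its right to l.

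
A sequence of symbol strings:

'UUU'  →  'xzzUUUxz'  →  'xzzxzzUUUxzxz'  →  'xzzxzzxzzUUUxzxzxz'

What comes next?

s(k+1) = xzz·s(k)·xz, so each term gains xzz as a prefix and xz as a suffix.
Applying this once more to xzzxzzxzzUUUxzxzxz:

xzzxzzxzzxzzUUUxzxzxzxz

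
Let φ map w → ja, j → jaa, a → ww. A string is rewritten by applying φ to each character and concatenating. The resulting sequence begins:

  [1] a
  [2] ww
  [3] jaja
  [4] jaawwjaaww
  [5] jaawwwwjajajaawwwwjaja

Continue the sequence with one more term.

φ(jaawwwwjajajaawwwwjaja) expands symbol-by-symbol to jaa ww ww ja ja ja ja jaa ww jaa ww jaa ww ww ja ja ja ja jaa ww jaa ww; joining the 22 pieces gives the next term.

jaawwwwjajajajajaawwjaawwjaawwwwjajajajajaawwjaaww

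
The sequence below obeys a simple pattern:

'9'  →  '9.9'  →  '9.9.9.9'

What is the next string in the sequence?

Each string is two copies of the previous one joined by '.'.
Doubling 9.9.9.9 with '.' between the halves:

9.9.9.9.9.9.9.9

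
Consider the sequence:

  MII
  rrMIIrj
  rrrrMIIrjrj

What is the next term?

Every step adds rr to the front and rj to the end of the previous string.
One more step from rrrrMIIrjrj gives the answer.

rrrrrrMIIrjrjrj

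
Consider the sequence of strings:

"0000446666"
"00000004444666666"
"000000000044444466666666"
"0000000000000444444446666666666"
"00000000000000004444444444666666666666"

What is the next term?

The n-th term is 3n+1 0's then 2n 4's then 2n+2 6's (n = 1, 2, …).
At n = 6 the blocks have lengths 19, 12, 14.

000000000000000000044444444444466666666666666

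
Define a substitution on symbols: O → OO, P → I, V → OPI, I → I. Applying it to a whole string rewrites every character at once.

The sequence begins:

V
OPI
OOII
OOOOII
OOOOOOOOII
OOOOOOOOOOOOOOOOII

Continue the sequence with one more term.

φ(OOOOOOOOOOOOOOOOII) expands symbol-by-symbol to OO OO OO OO OO OO OO OO OO OO OO OO OO OO OO OO I I; joining the 18 pieces gives the next term.

OOOOOOOOOOOOOOOOOOOOOOOOOOOOOOOOII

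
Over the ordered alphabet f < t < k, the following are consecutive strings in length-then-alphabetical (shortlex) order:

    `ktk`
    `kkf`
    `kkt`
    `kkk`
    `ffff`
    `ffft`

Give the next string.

The successor of ffft increments the rightmost position that isn't already k and resets every position after it to f.

fffk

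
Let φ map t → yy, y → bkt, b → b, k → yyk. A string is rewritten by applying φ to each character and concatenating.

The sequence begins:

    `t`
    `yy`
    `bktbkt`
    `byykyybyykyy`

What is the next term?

Apply φ to byykyybyykyy symbol by symbol: b→b, y→bkt, y→bkt, k→yyk, y→bkt, y→bkt, b→b, y→bkt, y→bkt, k→yyk, y→bkt, y→bkt; joined: b bkt bkt yyk bkt bkt b bkt bkt yyk bkt bkt.

bbktbktyykbktbktbbktbktyykbktbkt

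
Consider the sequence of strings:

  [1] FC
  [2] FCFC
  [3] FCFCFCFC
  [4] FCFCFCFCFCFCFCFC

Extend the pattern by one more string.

FCFCFCFCFCFCFCFCFCFCFCFCFCFCFCFC

Each string is two copies of the previous one concatenated.
So the next term is two copies of FCFCFCFCFCFCFCFC.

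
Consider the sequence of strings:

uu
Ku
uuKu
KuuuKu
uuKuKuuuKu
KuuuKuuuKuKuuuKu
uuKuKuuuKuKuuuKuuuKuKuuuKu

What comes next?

From term 3 onward, concatenate the second-to-last term with the last: uu·Ku = uuKu, Ku·uuKu = KuuuKu, …
The next term joins KuuuKuuuKuKuuuKu and uuKuKuuuKuKuuuKuuuKuKuuuKu.

KuuuKuuuKuKuuuKuuuKuKuuuKuKuuuKuuuKuKuuuKu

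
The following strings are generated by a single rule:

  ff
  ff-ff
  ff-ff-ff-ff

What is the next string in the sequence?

Every step duplicates the string with '-' between the halves.
Doubling ff-ff-ff-ff with '-' between the halves:

ff-ff-ff-ff-ff-ff-ff-ff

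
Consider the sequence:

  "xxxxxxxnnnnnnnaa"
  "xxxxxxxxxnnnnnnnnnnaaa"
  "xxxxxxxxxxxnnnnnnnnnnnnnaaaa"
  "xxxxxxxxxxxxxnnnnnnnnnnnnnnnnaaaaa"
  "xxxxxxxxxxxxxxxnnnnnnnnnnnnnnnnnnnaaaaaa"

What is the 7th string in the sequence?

xxxxxxxxxxxxxxxxxxxnnnnnnnnnnnnnnnnnnnnnnnnnaaaaaaaa

Each string has the form x^{2n+3} n^{3n+1} a^{n}, where the shown terms are n = 2, 3, 4, 5, 6.
Setting n = 8 gives 19, 25, 8 characters in each block.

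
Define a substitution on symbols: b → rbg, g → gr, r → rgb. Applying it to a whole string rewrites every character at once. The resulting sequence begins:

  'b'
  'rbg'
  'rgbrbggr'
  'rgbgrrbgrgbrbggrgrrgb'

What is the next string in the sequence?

Applying the rule to each of the 21 symbols of rgbgrrbgrgbrbggrgrrgb gives the pieces rgb gr rbg gr rgb rgb rbg gr rgb gr rbg rgb rbg gr gr rgb gr rgb rgb gr rbg, which concatenate to the answer.

rgbgrrbggrrgbrgbrbggrrgbgrrbgrgbrbggrgrrgbgrrgbrgbgrrbg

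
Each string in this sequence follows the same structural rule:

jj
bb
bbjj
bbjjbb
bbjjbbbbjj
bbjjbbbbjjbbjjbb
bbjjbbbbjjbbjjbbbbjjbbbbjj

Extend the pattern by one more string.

From term 3 onward, concatenate the last term with the second-to-last: bb·jj = bbjj, bbjj·bb = bbjjbb, …
Continuing: bbjjbbbbjjbbjjbbbbjjbbbbjj · bbjjbbbbjjbbjjbb gives term 8.

bbjjbbbbjjbbjjbbbbjjbbbbjjbbjjbbbbjjbbjjbb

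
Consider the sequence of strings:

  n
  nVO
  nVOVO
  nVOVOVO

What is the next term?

The strings grow by a fixed suffix VO each time.
Applying this once more to nVOVOVO:

nVOVOVOVO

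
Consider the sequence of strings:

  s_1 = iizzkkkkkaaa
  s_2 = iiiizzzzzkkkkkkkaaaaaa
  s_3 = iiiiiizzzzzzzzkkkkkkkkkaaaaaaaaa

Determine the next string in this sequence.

Reading off run lengths: i runs 2, 4, 6; z runs 2, 5, 8; k runs 5, 7, 9; a runs 3, 6, 9 — each is linear in n (n = 1, 2, …).
For the next term, n = 4, so the run lengths are 8, 11, 11, 12.

iiiiiiiizzzzzzzzzzzkkkkkkkkkkkaaaaaaaaaaaa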